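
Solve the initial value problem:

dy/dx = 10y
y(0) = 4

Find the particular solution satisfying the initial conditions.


General solution of y' = 10y is y = Ce^(10x).
Apply y(0) = 4: C = 4.
Particular solution: y = 4e^(10x).


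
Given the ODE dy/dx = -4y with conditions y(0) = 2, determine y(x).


General solution of y' = -4y is y = Ce^(-4x).
Apply y(0) = 2: C = 2.
Particular solution: y = 2e^(-4x).


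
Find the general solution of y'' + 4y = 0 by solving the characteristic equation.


Characteristic equation: r² + 4 = 0.
Discriminant is negative; roots r = 0 ± 2i (complex conjugate pair).
General solution uses e^(α x)(C₁ cos(β x) + C₂ sin(β x)): y = C₁cos(2x) + C₂sin(2x).


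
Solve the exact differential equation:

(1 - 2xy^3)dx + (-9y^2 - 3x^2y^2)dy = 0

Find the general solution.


Check exactness: ∂M/∂y = -6xy^2 and ∂N/∂x = -6xy^2; equal, so the equation is exact.
Integrate M with respect to x (treating y as constant): ∫M dx = x - x^2y^3 + h(y).
Differentiate w.r.t. y and set equal to N: the x-dependent terms already match, leaving h'(y) = -9y^2. Integrate: h(y) = -3y^3.
So F(x,y) = x - 3y^3 - x^2y^3.
General solution: x - 3y^3 - x^2y^3 = C.


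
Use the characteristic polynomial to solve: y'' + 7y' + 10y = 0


Characteristic equation: r² + 7r + 10 = 0.
Factor: (r + 5)(r + 2) = 0 ⇒ r = -5, -2 (distinct real).
General solution: y = C₁e^(-5x) + C₂e^(-2x).


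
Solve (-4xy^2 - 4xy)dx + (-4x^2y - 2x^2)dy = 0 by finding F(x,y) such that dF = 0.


Check exactness: ∂M/∂y = -8xy - 4x and ∂N/∂x = -8xy - 4x; equal, so the equation is exact.
Integrate M with respect to x (treating y as constant): ∫M dx = -2x^2y^2 - 2x^2y + h(y).
Differentiate w.r.t. y and set equal to N: all terms match, so h'(y) = 0 and h is a constant absorbed into C.
General solution: -2x^2y^2 - 2x^2y = C.


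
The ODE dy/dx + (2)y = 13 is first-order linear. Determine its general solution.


P(x) = 2, Q(x) = 13; integrating factor μ = e^(2x).
(μ y)' = 13e^(2x) ⇒ μ y = (13/2)e^(2x) + C.
Divide by μ: y = 13/2 + Ce^(-2x).


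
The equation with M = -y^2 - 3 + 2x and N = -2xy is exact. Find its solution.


Check exactness: ∂M/∂y = -2y and ∂N/∂x = -2y; equal, so the equation is exact.
Integrate M with respect to x (treating y as constant): ∫M dx = -xy^2 - 3x + x^2 + h(y).
Differentiate w.r.t. y and set equal to N: all terms match, so h'(y) = 0 and h is a constant absorbed into C.
General solution: -xy^2 - 3x + x^2 = C.


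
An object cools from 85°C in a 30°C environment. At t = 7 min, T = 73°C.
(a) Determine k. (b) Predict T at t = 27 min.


Newton's law: T(t) = T_a + (T₀ - T_a)e^(-kt).
(a) Use T(7) = 73: (73 - 30)/(85 - 30) = e^(-k·7), so k = -ln(0.782)/7 ≈ 0.0352.
(b) Apply k to t = 27: T(27) = 30 + (55)e^(-0.949) ≈ 51.3°C.


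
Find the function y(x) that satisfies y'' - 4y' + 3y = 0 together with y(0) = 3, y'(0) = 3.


Characteristic roots of r² - 4r + 3 = 0 are 1, 3.
General solution y = c₁ e^(x) + c₂ e^(3x).
Apply y(0) = 3: c₁ + c₂ = 3. Apply y'(0) = 3: 1 c₁ + 3 c₂ = 3.
Solve: c₁ = 3, c₂ = 0.
Particular solution: y = 3e^(x) + 0e^(3x).


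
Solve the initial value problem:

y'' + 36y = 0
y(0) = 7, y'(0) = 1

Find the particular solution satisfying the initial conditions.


Characteristic roots of r² + 36 = 0 are ±6i, so y = C₁cos(6x) + C₂sin(6x).
Apply y(0) = 7: C₁ = 7. Differentiate and apply y'(0) = 1: 6·C₂ = 1, so C₂ = 1/6.
Particular solution: y = 7cos(6x) + (1/6)sin(6x).


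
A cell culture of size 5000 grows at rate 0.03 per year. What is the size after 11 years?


The ODE dP/dt = 0.03P has solution P(t) = P(0)e^(0.03t).
Substitute P(0) = 5000 and t = 11: P(11) = 5000 e^(0.33) ≈ 6955.


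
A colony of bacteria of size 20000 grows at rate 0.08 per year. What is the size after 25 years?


The ODE dP/dt = 0.08P has solution P(t) = P(0)e^(0.08t).
Substitute P(0) = 20000 and t = 25: P(25) = 20000 e^(2.00) ≈ 147781.


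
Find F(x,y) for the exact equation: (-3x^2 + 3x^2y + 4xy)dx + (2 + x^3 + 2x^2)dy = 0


Check exactness: ∂M/∂y = 3x^2 + 4x and ∂N/∂x = 3x^2 + 4x; equal, so the equation is exact.
Integrate M with respect to x (treating y as constant): ∫M dx = -x^3 + x^3y + 2x^2y + h(y).
Differentiate w.r.t. y and set equal to N: the x-dependent terms already match, leaving h'(y) = 2. Integrate: h(y) = 2y.
So F(x,y) = -x^3 + 2y + x^3y + 2x^2y.
General solution: -x^3 + 2y + x^3y + 2x^2y = C.


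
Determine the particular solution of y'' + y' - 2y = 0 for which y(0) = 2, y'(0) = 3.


Characteristic roots of r² + r - 2 = 0 are 1, -2.
General solution y = c₁ e^(x) + c₂ e^(-2x).
Apply y(0) = 2: c₁ + c₂ = 2. Apply y'(0) = 3: 1 c₁ - 2 c₂ = 3.
Solve: c₁ = 7/3, c₂ = -1/3.
Particular solution: y = (7/3)e^(x) - (1/3)e^(-2x).


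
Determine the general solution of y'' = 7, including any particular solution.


Characteristic polynomial (r - 0)² = 0; repeated root r = 0.
y_h = (C₁ + C₂x). Forcing matches the repeated root (resonance), so try y_p = Ax².
Substitute and solve for A: 2A = 7, so A = 7/2.
General solution: y = C₁ + C₂x + (7/2)x².


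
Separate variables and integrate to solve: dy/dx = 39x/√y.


Separate: √y dy = 39x dx.
Integrate: (2/3)y^(3/2) = (39/2)x² + C.


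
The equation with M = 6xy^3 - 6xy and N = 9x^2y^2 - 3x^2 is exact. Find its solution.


Check exactness: ∂M/∂y = 18xy^2 - 6x and ∂N/∂x = 18xy^2 - 6x; equal, so the equation is exact.
Integrate M with respect to x (treating y as constant): ∫M dx = 3x^2y^3 - 3x^2y + h(y).
Differentiate w.r.t. y and set equal to N: all terms match, so h'(y) = 0 and h is a constant absorbed into C.
General solution: 3x^2y^3 - 3x^2y = C.


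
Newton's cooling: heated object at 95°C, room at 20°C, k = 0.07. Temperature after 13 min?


Newton's law: dT/dt = -k(T - T_a) has solution T(t) = T_a + (T₀ - T_a)e^(-kt).
Plug in T_a = 20, T₀ = 95, k = 0.07, t = 13: T(13) = 20 + (75)e^(-0.91) ≈ 50.2°C.


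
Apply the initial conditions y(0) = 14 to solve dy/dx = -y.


General solution of y' = -y is y = Ce^(-x).
Apply y(0) = 14: C = 14.
Particular solution: y = 14e^(-x).


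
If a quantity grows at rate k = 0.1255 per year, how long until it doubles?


Exponential growth: P(t) = P₀ e^(0.1255t). Set P(t)/P₀ = 2: e^(0.1255t) = 2.
Solve: t = ln(2)/0.1255 ≈ 5.52 years.


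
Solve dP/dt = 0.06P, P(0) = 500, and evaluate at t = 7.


The ODE dP/dt = 0.06P has solution P(t) = P(0)e^(0.06t).
Substitute P(0) = 500 and t = 7: P(7) = 500 e^(0.42) ≈ 761.


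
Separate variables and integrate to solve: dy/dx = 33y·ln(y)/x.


Separate: dy/[y ln(y)] = 33 dx/x.
Substitute u = ln(y): du/u = 33 dx/x.
Integrate: ln|ln(y)| = 33ln|x| + C₀, hence ln(y) = C·x^33.


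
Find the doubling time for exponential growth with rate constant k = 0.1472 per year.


Exponential growth: P(t) = P₀ e^(0.1472t). Set P(t)/P₀ = 2: e^(0.1472t) = 2.
Solve: t = ln(2)/0.1472 ≈ 4.71 years.


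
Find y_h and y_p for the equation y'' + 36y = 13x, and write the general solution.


Homogeneous: r² + 36 = 0 ⇒ r = ±6i, y_h = C₁cos(6x) + C₂sin(6x).
Polynomial forcing; try y_p = Ax + B. Then y_p'' + 36 y_p = 36(Ax + B) = 13x, so B = 0 and A = 13/36.
General solution: y = C₁cos(6x) + C₂sin(6x) + (13/36)x.


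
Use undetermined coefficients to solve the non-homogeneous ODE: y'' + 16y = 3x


Homogeneous: r² + 16 = 0 ⇒ r = ±4i, y_h = C₁cos(4x) + C₂sin(4x).
Polynomial forcing; try y_p = Ax + B. Then y_p'' + 16 y_p = 16(Ax + B) = 3x, so B = 0 and A = 3/16.
General solution: y = C₁cos(4x) + C₂sin(4x) + (3/16)x.


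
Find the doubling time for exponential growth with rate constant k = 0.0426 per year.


Exponential growth: P(t) = P₀ e^(0.0426t). Set P(t)/P₀ = 2: e^(0.0426t) = 2.
Solve: t = ln(2)/0.0426 ≈ 16.27 years.


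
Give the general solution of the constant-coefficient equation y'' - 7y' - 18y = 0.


Characteristic equation: r² - 7r - 18 = 0.
Factor: (r + 2)(r - 9) = 0 ⇒ r = -2, 9 (distinct real).
General solution: y = C₁e^(-2x) + C₂e^(9x).


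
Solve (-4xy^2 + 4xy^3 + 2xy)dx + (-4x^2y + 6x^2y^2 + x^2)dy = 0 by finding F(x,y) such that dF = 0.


Check exactness: ∂M/∂y = -8xy + 12xy^2 + 2x and ∂N/∂x = -8xy + 12xy^2 + 2x; equal, so the equation is exact.
Integrate M with respect to x (treating y as constant): ∫M dx = -2x^2y^2 + 2x^2y^3 + x^2y + h(y).
Differentiate w.r.t. y and set equal to N: all terms match, so h'(y) = 0 and h is a constant absorbed into C.
General solution: -2x^2y^2 + 2x^2y^3 + x^2y = C.


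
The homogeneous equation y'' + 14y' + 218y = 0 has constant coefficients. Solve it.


Characteristic equation: r² + 14r + 218 = 0.
Discriminant is negative; roots r = -7 ± 13i (complex conjugate pair).
General solution uses e^(α x)(C₁ cos(β x) + C₂ sin(β x)): y = e^(-7x)(C₁cos(13x) + C₂sin(13x)).


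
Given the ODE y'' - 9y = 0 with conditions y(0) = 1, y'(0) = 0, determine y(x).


Characteristic roots of r² - 9 = 0 are 3, -3.
General solution y = c₁ e^(3x) + c₂ e^(-3x).
Apply y(0) = 1: c₁ + c₂ = 1. Apply y'(0) = 0: 3 c₁ - 3 c₂ = 0.
Solve: c₁ = 1/2, c₂ = 1/2.
Particular solution: y = (1/2)e^(3x) + (1/2)e^(-3x).


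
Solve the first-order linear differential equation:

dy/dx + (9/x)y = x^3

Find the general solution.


P(x) = 9/x ⇒ μ = x^9.
(x^9 y)' = x^12 ⇒ x^9 y = x^13/(13) + C.
Solve for y: y = (1/13)x^4 + C/x^9.


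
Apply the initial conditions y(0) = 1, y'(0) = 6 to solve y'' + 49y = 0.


Characteristic roots of r² + 49 = 0 are ±7i, so y = C₁cos(7x) + C₂sin(7x).
Apply y(0) = 1: C₁ = 1. Differentiate and apply y'(0) = 6: 7·C₂ = 6, so C₂ = 6/7.
Particular solution: y = cos(7x) + (6/7)sin(7x).


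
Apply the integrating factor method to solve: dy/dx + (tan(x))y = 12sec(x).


P(x) = tan(x) ⇒ μ = e^(∫tan(x)dx) = sec(x).
(sec(x) y)' = 12sec²(x) ⇒ sec(x) y = 12tan(x) + C.
Multiply by cos(x): y = 12sin(x) + C·cos(x).


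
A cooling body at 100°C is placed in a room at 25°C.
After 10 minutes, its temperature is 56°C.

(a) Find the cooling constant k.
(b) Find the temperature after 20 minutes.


Newton's law: T(t) = T_a + (T₀ - T_a)e^(-kt).
(a) Use T(10) = 56: (56 - 25)/(100 - 25) = e^(-k·10), so k = -ln(0.413)/10 ≈ 0.0884.
(b) Apply k to t = 20: T(20) = 25 + (75)e^(-1.767) ≈ 37.8°C.


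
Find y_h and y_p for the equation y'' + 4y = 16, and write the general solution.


Homogeneous part: r² + 4 = 0 ⇒ r = ±2i, so y_h = C₁cos(2x) + C₂sin(2x).
Try constant y_p = A; plug in: 4A = 16 ⇒ A = 4.
General solution: y = C₁cos(2x) + C₂sin(2x) + 4.


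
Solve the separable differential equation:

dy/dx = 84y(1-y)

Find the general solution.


Separate: dy/[y(1-y)] = 84 dx.
Partial fractions: 1/[y(1-y)] = 1/y + 1/(1-y).
Integrate: ln|y/(1-y)| = 84x + C₀.
Solve for y: y = 1/(1 + Ce^(-84x)).


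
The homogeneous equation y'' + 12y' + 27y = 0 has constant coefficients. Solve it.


Characteristic equation: r² + 12r + 27 = 0.
Factor: (r + 3)(r + 9) = 0 ⇒ r = -3, -9 (distinct real).
General solution: y = C₁e^(-3x) + C₂e^(-9x).


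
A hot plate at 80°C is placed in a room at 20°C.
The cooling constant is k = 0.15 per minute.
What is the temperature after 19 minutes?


Newton's law: dT/dt = -k(T - T_a) has solution T(t) = T_a + (T₀ - T_a)e^(-kt).
Plug in T_a = 20, T₀ = 80, k = 0.15, t = 19: T(19) = 20 + (60)e^(-2.85) ≈ 23.5°C.


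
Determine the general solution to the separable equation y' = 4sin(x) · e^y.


Separate: e^(-y) dy = 4sin(x) dx.
Integrate: -e^(-y) = -4cos(x) + C₀.
Rearrange: e^(-y) = 4cos(x) + C.


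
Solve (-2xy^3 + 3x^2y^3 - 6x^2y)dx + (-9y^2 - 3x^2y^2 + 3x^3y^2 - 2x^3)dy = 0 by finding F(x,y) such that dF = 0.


Check exactness: ∂M/∂y = -6xy^2 + 9x^2y^2 - 6x^2 and ∂N/∂x = -6xy^2 + 9x^2y^2 - 6x^2; equal, so the equation is exact.
Integrate M with respect to x (treating y as constant): ∫M dx = -x^2y^3 + x^3y^3 - 2x^3y + h(y).
Differentiate w.r.t. y and set equal to N: the x-dependent terms already match, leaving h'(y) = -9y^2. Integrate: h(y) = -3y^3.
So F(x,y) = -3y^3 - x^2y^3 + x^3y^3 - 2x^3y.
General solution: -3y^3 - x^2y^3 + x^3y^3 - 2x^3y = C.


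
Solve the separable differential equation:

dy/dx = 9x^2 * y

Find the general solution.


Separate variables: dy/y = 9x^2 dx.
Integrate: ln|y| = 3x^3 + C₀.
Exponentiate: y = Ce^(3x^3).


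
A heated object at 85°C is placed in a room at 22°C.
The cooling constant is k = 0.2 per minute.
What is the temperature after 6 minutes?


Newton's law: dT/dt = -k(T - T_a) has solution T(t) = T_a + (T₀ - T_a)e^(-kt).
Plug in T_a = 22, T₀ = 85, k = 0.2, t = 6: T(6) = 22 + (63)e^(-1.20) ≈ 41.0°C.


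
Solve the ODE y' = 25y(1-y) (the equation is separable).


Separate: dy/[y(1-y)] = 25 dx.
Partial fractions: 1/[y(1-y)] = 1/y + 1/(1-y).
Integrate: ln|y/(1-y)| = 25x + C₀.
Solve for y: y = 1/(1 + Ce^(-25x)).


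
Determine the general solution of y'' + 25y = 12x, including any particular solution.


Homogeneous: r² + 25 = 0 ⇒ r = ±5i, y_h = C₁cos(5x) + C₂sin(5x).
Polynomial forcing; try y_p = Ax + B. Then y_p'' + 25 y_p = 25(Ax + B) = 12x, so B = 0 and A = 12/25.
General solution: y = C₁cos(5x) + C₂sin(5x) + (12/25)x.


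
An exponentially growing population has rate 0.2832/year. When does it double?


Exponential growth: P(t) = P₀ e^(0.2832t). Set P(t)/P₀ = 2: e^(0.2832t) = 2.
Solve: t = ln(2)/0.2832 ≈ 2.45 years.


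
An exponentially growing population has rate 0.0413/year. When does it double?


Exponential growth: P(t) = P₀ e^(0.0413t). Set P(t)/P₀ = 2: e^(0.0413t) = 2.
Solve: t = ln(2)/0.0413 ≈ 16.78 years.


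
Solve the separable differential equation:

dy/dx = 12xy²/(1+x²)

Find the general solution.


Separate: dy/y² = 12x/(1+x²) dx.
Integrate LHS: ∫ dy/y² = -1/y.
Integrate RHS via u = 1+x²: 6ln(1+x²) + C.
Result: -1/y = 6ln(1+x²) + C.


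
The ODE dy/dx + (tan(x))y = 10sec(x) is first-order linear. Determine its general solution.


P(x) = tan(x) ⇒ μ = e^(∫tan(x)dx) = sec(x).
(sec(x) y)' = 10sec²(x) ⇒ sec(x) y = 10tan(x) + C.
Multiply by cos(x): y = 10sin(x) + C·cos(x).


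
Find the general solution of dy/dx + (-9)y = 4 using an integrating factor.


P(x) = -9 ⇒ μ = e^(-9x).
(μ y)' = 4e^(-9x) ⇒ μ y = -(4/9)e^(-9x) + C.
Divide by μ: y = -4/9 + Ce^(9x).


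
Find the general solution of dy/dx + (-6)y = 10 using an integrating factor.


P(x) = -6 ⇒ μ = e^(-6x).
(μ y)' = 10e^(-6x) ⇒ μ y = -(5/3)e^(-6x) + C.
Divide by μ: y = -5/3 + Ce^(6x).


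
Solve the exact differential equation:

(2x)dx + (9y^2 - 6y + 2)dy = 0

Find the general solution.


Check exactness: ∂M/∂y = 0 and ∂N/∂x = 0; equal, so the equation is exact.
Integrate M with respect to x (treating y as constant): ∫M dx = x^2 + h(y).
Differentiate w.r.t. y and set equal to N: the x-dependent terms already match, leaving h'(y) = 9y^2 - 6y + 2. Integrate: h(y) = 3y^3 - 3y^2 + 2y.
So F(x,y) = 3y^3 - 3y^2 + 2y + x^2.
General solution: 3y^3 - 3y^2 + 2y + x^2 = C.


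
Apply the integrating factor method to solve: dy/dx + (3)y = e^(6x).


P(x) = 3 ⇒ μ = e^(3x).
(μ y)' = e^(9x) ⇒ μ y = e^(9x)/9 + C.
Divide by μ: y = (1/9)e^(6x) + Ce^(-3x).


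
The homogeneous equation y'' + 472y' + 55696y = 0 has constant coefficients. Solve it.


Characteristic equation: r² + 472r + 55696 = 0, i.e. (r + 236)² = 0.
Repeated root r = -236; include an x factor for the second linearly independent solution.
General solution: y = (C₁ + C₂x)e^(-236x).


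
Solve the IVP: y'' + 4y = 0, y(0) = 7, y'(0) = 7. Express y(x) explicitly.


Characteristic roots of r² + 4 = 0 are ±2i, so y = C₁cos(2x) + C₂sin(2x).
Apply y(0) = 7: C₁ = 7. Differentiate and apply y'(0) = 7: 2·C₂ = 7, so C₂ = 7/2.
Particular solution: y = 7cos(2x) + (7/2)sin(2x).


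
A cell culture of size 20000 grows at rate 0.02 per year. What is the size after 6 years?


The ODE dP/dt = 0.02P has solution P(t) = P(0)e^(0.02t).
Substitute P(0) = 20000 and t = 6: P(6) = 20000 e^(0.12) ≈ 22550.


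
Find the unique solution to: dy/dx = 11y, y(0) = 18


General solution of y' = 11y is y = Ce^(11x).
Apply y(0) = 18: C = 18.
Particular solution: y = 18e^(11x).


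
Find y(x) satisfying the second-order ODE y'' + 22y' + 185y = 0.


Characteristic equation: r² + 22r + 185 = 0.
Discriminant is negative; roots r = -11 ± 8i (complex conjugate pair).
General solution uses e^(α x)(C₁ cos(β x) + C₂ sin(β x)): y = e^(-11x)(C₁cos(8x) + C₂sin(8x)).


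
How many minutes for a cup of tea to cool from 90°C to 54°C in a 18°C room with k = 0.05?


From T(t) = T_a + (T₀ - T_a)e^(-kt), set T(t) = 54:
(54 - 18) / (90 - 18) = e^(-0.05t), so t = -ln(0.500)/0.05 ≈ 13.9 minutes.


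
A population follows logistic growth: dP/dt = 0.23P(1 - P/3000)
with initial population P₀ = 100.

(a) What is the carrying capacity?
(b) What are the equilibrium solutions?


Logistic ODE dP/dt = 0.23P(1 - P/3000) has equilibria where dP/dt = 0, i.e. P = 0 or P = 3000.
The coefficient (1 - P/K) = 0 when P = K, identifying K = 3000 as the carrying capacity.
(a) K = 3000; (b) equilibria P = 0 and P = 3000.


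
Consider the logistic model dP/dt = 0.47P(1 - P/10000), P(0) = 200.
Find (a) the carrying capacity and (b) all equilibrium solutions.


Logistic ODE dP/dt = 0.47P(1 - P/10000) has equilibria where dP/dt = 0, i.e. P = 0 or P = 10000.
The coefficient (1 - P/K) = 0 when P = K, identifying K = 10000 as the carrying capacity.
(a) K = 10000; (b) equilibria P = 0 and P = 10000.


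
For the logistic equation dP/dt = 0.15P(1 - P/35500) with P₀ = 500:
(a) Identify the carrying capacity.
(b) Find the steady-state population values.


Logistic ODE dP/dt = 0.15P(1 - P/35500) has equilibria where dP/dt = 0, i.e. P = 0 or P = 35500.
The coefficient (1 - P/K) = 0 when P = K, identifying K = 35500 as the carrying capacity.
(a) K = 35500; (b) equilibria P = 0 and P = 35500.


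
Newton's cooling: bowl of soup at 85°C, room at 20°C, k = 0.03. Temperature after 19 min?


Newton's law: dT/dt = -k(T - T_a) has solution T(t) = T_a + (T₀ - T_a)e^(-kt).
Plug in T_a = 20, T₀ = 85, k = 0.03, t = 19: T(19) = 20 + (65)e^(-0.57) ≈ 56.8°C.


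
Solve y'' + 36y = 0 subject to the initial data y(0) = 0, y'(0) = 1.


Characteristic roots of r² + 36 = 0 are ±6i, so y = C₁cos(6x) + C₂sin(6x).
Apply y(0) = 0: C₁ = 0. Differentiate and apply y'(0) = 1: 6·C₂ = 1, so C₂ = 1/6.
Particular solution: y = (1/6)sin(6x).


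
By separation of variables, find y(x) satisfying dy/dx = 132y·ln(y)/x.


Separate: dy/[y ln(y)] = 132 dx/x.
Substitute u = ln(y): du/u = 132 dx/x.
Integrate: ln|ln(y)| = 132ln|x| + C₀, hence ln(y) = C·x^132.


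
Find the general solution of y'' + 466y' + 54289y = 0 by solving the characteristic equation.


Characteristic equation: r² + 466r + 54289 = 0, i.e. (r + 233)² = 0.
Repeated root r = -233; include an x factor for the second linearly independent solution.
General solution: y = (C₁ + C₂x)e^(-233x).


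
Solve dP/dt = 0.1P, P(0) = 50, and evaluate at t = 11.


The ODE dP/dt = 0.1P has solution P(t) = P(0)e^(0.1t).
Substitute P(0) = 50 and t = 11: P(11) = 50 e^(1.10) ≈ 150.


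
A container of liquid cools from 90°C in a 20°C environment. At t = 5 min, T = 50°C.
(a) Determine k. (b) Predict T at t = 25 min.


Newton's law: T(t) = T_a + (T₀ - T_a)e^(-kt).
(a) Use T(5) = 50: (50 - 20)/(90 - 20) = e^(-k·5), so k = -ln(0.429)/5 ≈ 0.1695.
(b) Apply k to t = 25: T(25) = 20 + (70)e^(-4.236) ≈ 21.0°C.


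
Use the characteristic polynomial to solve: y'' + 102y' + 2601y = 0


Characteristic equation: r² + 102r + 2601 = 0, i.e. (r + 51)² = 0.
Repeated root r = -51; include an x factor for the second linearly independent solution.
General solution: y = (C₁ + C₂x)e^(-51x).


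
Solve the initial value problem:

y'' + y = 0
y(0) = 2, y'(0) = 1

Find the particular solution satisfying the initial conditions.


Characteristic roots of r² + 1 = 0 are ±1i, so y = C₁cos(x) + C₂sin(x).
Apply y(0) = 2: C₁ = 2. Differentiate and apply y'(0) = 1: 1·C₂ = 1, so C₂ = 1.
Particular solution: y = 2cos(x) + sin(x).


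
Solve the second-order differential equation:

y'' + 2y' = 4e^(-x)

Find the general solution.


Characteristic roots of r² + 2r = 0 are -2, 0.
y_h = C₁e^(-2x) + C₂.
Forcing exponent -1 is not a characteristic root; try y_p = Ae^(-x).
Substitute: A·(1 + (2)·-1 + (0)) = A·-1 = 4, so A = -4.
General solution: y = C₁e^(-2x) + C₂ - 4e^(-x).


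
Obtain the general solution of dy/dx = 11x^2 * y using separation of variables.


Separate variables: dy/y = 11x^2 dx.
Integrate: ln|y| = (11/3)x^3 + C₀.
Exponentiate: y = Ce^((11/3)x^3).


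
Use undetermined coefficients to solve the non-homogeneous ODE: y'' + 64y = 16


Homogeneous part: r² + 64 = 0 ⇒ r = ±8i, so y_h = C₁cos(8x) + C₂sin(8x).
Try constant y_p = A; plug in: 64A = 16 ⇒ A = 1/4.
General solution: y = C₁cos(8x) + C₂sin(8x) + 1/4.


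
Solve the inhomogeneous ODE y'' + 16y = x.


Homogeneous: r² + 16 = 0 ⇒ r = ±4i, y_h = C₁cos(4x) + C₂sin(4x).
Polynomial forcing; try y_p = Ax + B. Then y_p'' + 16 y_p = 16(Ax + B) = x, so B = 0 and A = 1/16.
General solution: y = C₁cos(4x) + C₂sin(4x) + (1/16)x.


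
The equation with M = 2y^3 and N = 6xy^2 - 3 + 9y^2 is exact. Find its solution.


Check exactness: ∂M/∂y = 6y^2 and ∂N/∂x = 6y^2; equal, so the equation is exact.
Integrate M with respect to x (treating y as constant): ∫M dx = 2xy^3 + h(y).
Differentiate w.r.t. y and set equal to N: the x-dependent terms already match, leaving h'(y) = -3 + 9y^2. Integrate: h(y) = -3y + 3y^3.
So F(x,y) = 2xy^3 - 3y + 3y^3.
General solution: 2xy^3 - 3y + 3y^3 = C.


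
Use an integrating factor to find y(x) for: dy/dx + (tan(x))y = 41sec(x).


P(x) = tan(x) ⇒ μ = e^(∫tan(x)dx) = sec(x).
(sec(x) y)' = 41sec²(x) ⇒ sec(x) y = 41tan(x) + C.
Multiply by cos(x): y = 41sin(x) + C·cos(x).


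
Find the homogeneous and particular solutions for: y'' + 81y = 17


Homogeneous part: r² + 81 = 0 ⇒ r = ±9i, so y_h = C₁cos(9x) + C₂sin(9x).
Try constant y_p = A; plug in: 81A = 17 ⇒ A = 17/81.
General solution: y = C₁cos(9x) + C₂sin(9x) + 17/81.


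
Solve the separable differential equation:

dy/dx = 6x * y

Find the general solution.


Separate variables: dy/y = 6x dx.
Integrate: ln|y| = 3x^2 + C₀.
Exponentiate: y = Ce^(3x^2).


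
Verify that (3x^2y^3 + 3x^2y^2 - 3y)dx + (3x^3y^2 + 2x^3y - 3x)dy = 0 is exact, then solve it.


Check exactness: ∂M/∂y = 9x^2y^2 + 6x^2y - 3 and ∂N/∂x = 9x^2y^2 + 6x^2y - 3; equal, so the equation is exact.
Integrate M with respect to x (treating y as constant): ∫M dx = x^3y^3 + x^3y^2 - 3xy + h(y).
Differentiate w.r.t. y and set equal to N: all terms match, so h'(y) = 0 and h is a constant absorbed into C.
General solution: x^3y^3 + x^3y^2 - 3xy = C.


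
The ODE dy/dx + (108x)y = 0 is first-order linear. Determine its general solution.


P(x) = 108x ⇒ μ = e^(54x²).
Q(x) = 0 so μ y is constant: y = Ce^(-54x²).


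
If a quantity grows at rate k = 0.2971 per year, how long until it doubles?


Exponential growth: P(t) = P₀ e^(0.2971t). Set P(t)/P₀ = 2: e^(0.2971t) = 2.
Solve: t = ln(2)/0.2971 ≈ 2.33 years.


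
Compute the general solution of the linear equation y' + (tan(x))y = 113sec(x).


P(x) = tan(x) ⇒ μ = e^(∫tan(x)dx) = sec(x).
(sec(x) y)' = 113sec²(x) ⇒ sec(x) y = 113tan(x) + C.
Multiply by cos(x): y = 113sin(x) + C·cos(x).


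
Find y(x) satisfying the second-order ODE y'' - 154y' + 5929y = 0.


Characteristic equation: r² - 154r + 5929 = 0, i.e. (r - 77)² = 0.
Repeated root r = 77; include an x factor for the second linearly independent solution.
General solution: y = (C₁ + C₂x)e^(77x).


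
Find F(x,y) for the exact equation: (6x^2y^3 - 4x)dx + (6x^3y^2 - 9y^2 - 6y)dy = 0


Check exactness: ∂M/∂y = 18x^2y^2 and ∂N/∂x = 18x^2y^2; equal, so the equation is exact.
Integrate M with respect to x (treating y as constant): ∫M dx = 2x^3y^3 - 2x^2 + h(y).
Differentiate w.r.t. y and set equal to N: the x-dependent terms already match, leaving h'(y) = -9y^2 - 6y. Integrate: h(y) = -3y^3 - 3y^2.
So F(x,y) = 2x^3y^3 - 2x^2 - 3y^3 - 3y^2.
General solution: 2x^3y^3 - 2x^2 - 3y^3 - 3y^2 = C.


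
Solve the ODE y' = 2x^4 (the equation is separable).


Integrate both sides with respect to x: y = ∫ 2x^4 dx = (2/5)x^5 + C.


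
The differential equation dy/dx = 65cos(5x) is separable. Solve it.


g(y) = 1, so integrate directly: y = ∫ 65cos(5x) dx = 13sin(5x) + C.


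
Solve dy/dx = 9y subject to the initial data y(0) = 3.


General solution of y' = 9y is y = Ce^(9x).
Apply y(0) = 3: C = 3.
Particular solution: y = 3e^(9x).


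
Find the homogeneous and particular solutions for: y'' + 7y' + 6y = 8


Characteristic roots of r² + 7r + 6 = 0 are -6, -1.
y_h = C₁e^(-6x) + C₂e^(-x).
Constant forcing; try y_p = A. Then 6A = 8 ⇒ A = 4/3.
General solution: y = C₁e^(-6x) + C₂e^(-x) + 4/3.


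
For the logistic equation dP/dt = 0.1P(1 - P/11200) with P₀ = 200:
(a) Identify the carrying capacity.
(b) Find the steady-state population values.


Logistic ODE dP/dt = 0.1P(1 - P/11200) has equilibria where dP/dt = 0, i.e. P = 0 or P = 11200.
The coefficient (1 - P/K) = 0 when P = K, identifying K = 11200 as the carrying capacity.
(a) K = 11200; (b) equilibria P = 0 and P = 11200.


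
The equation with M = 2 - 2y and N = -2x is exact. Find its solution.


Check exactness: ∂M/∂y = -2 and ∂N/∂x = -2; equal, so the equation is exact.
Integrate M with respect to x (treating y as constant): ∫M dx = 2x - 2xy + h(y).
Differentiate w.r.t. y and set equal to N: all terms match, so h'(y) = 0 and h is a constant absorbed into C.
General solution: 2x - 2xy = C.


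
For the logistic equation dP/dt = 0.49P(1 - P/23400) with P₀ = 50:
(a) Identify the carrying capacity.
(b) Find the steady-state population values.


Logistic ODE dP/dt = 0.49P(1 - P/23400) has equilibria where dP/dt = 0, i.e. P = 0 or P = 23400.
The coefficient (1 - P/K) = 0 when P = K, identifying K = 23400 as the carrying capacity.
(a) K = 23400; (b) equilibria P = 0 and P = 23400.


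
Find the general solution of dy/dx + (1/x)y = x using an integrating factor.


P(x) = 1/x ⇒ μ = x^1.
(x^1 y)' = x^1·x^1 = x^2.
Integrate: x^1 y = x^3/(3) + C.
Solve for y: y = (1/3)x^2 + C/x^1.


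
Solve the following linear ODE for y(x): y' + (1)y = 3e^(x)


P(x) = 1 ⇒ μ = e^(x).
(μ y)' = 3e^(2x) ⇒ μ y = (3/2)e^(2x) + C.
Divide by μ: y = (3/2)e^(x) + Ce^(-x).


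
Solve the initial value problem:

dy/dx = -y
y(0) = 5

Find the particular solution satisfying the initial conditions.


General solution of y' = -y is y = Ce^(-x).
Apply y(0) = 5: C = 5.
Particular solution: y = 5e^(-x).


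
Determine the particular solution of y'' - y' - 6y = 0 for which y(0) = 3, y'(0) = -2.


Characteristic roots of r² - r - 6 = 0 are -2, 3.
General solution y = c₁ e^(-2x) + c₂ e^(3x).
Apply y(0) = 3: c₁ + c₂ = 3. Apply y'(0) = -2: -2 c₁ + 3 c₂ = -2.
Solve: c₁ = 11/5, c₂ = 4/5.
Particular solution: y = (11/5)e^(-2x) + (4/5)e^(3x).


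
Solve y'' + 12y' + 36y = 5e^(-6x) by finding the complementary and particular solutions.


Characteristic polynomial (r + 6)² = 0; repeated root r = -6.
y_h = (C₁ + C₂x)e^(-6x). Forcing matches the repeated root (resonance), so try y_p = Ax² e^(-6x).
Substitute and solve for A: 2A = 5, so A = 5/2.
General solution: y = (C₁ + C₂x + (5/2)x²)e^(-6x).


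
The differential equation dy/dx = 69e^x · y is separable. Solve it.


Separate variables: dy/y = 69e^x dx.
Integrate: ln|y| = 69e^x + C₀.
Exponentiate: y = Ce^(69e^x).


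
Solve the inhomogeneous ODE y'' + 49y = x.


Homogeneous: r² + 49 = 0 ⇒ r = ±7i, y_h = C₁cos(7x) + C₂sin(7x).
Polynomial forcing; try y_p = Ax + B. Then y_p'' + 49 y_p = 49(Ax + B) = x, so B = 0 and A = 1/49.
General solution: y = C₁cos(7x) + C₂sin(7x) + (1/49)x.


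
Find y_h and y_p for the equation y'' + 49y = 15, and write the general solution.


Homogeneous part: r² + 49 = 0 ⇒ r = ±7i, so y_h = C₁cos(7x) + C₂sin(7x).
Try constant y_p = A; plug in: 49A = 15 ⇒ A = 15/49.
General solution: y = C₁cos(7x) + C₂sin(7x) + 15/49.


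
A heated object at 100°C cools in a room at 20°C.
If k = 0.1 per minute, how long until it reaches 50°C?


From T(t) = T_a + (T₀ - T_a)e^(-kt), set T(t) = 50:
(50 - 20) / (100 - 20) = e^(-0.1t), so t = -ln(0.375)/0.1 ≈ 9.8 minutes.


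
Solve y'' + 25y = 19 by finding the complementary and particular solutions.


Homogeneous part: r² + 25 = 0 ⇒ r = ±5i, so y_h = C₁cos(5x) + C₂sin(5x).
Try constant y_p = A; plug in: 25A = 19 ⇒ A = 19/25.
General solution: y = C₁cos(5x) + C₂sin(5x) + 19/25.


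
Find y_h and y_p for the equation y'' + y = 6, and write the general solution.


Homogeneous part: r² + 1 = 0 ⇒ r = ±1i, so y_h = C₁cos(x) + C₂sin(x).
Try constant y_p = A; plug in: 1A = 6 ⇒ A = 6.
General solution: y = C₁cos(x) + C₂sin(x) + 6.


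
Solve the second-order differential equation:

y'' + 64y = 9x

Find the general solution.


Homogeneous: r² + 64 = 0 ⇒ r = ±8i, y_h = C₁cos(8x) + C₂sin(8x).
Polynomial forcing; try y_p = Ax + B. Then y_p'' + 64 y_p = 64(Ax + B) = 9x, so B = 0 and A = 9/64.
General solution: y = C₁cos(8x) + C₂sin(8x) + (9/64)x.


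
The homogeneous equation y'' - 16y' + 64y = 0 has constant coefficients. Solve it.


Characteristic equation: r² - 16r + 64 = 0, i.e. (r - 8)² = 0.
Repeated root r = 8; include an x factor for the second linearly independent solution.
General solution: y = (C₁ + C₂x)e^(8x).


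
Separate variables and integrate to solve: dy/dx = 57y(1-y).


Separate: dy/[y(1-y)] = 57 dx.
Partial fractions: 1/[y(1-y)] = 1/y + 1/(1-y).
Integrate: ln|y/(1-y)| = 57x + C₀.
Solve for y: y = 1/(1 + Ce^(-57x)).


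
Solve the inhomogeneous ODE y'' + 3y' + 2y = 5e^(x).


Characteristic roots of r² + 3r + 2 = 0 are -1, -2.
y_h = C₁e^(-x) + C₂e^(-2x).
Forcing exponent 1 is not a characteristic root; try y_p = Ae^(x).
Substitute: A·(1 + (3)·1 + (2)) = A·6 = 5, so A = 5/6.
General solution: y = C₁e^(-x) + C₂e^(-2x) + (5/6)e^(x).


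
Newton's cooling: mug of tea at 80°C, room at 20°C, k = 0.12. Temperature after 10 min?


Newton's law: dT/dt = -k(T - T_a) has solution T(t) = T_a + (T₀ - T_a)e^(-kt).
Plug in T_a = 20, T₀ = 80, k = 0.12, t = 10: T(10) = 20 + (60)e^(-1.20) ≈ 38.1°C.


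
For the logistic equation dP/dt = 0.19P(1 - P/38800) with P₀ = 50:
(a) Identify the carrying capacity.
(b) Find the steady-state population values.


Logistic ODE dP/dt = 0.19P(1 - P/38800) has equilibria where dP/dt = 0, i.e. P = 0 or P = 38800.
The coefficient (1 - P/K) = 0 when P = K, identifying K = 38800 as the carrying capacity.
(a) K = 38800; (b) equilibria P = 0 and P = 38800.


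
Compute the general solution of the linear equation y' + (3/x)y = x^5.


P(x) = 3/x ⇒ μ = x^3.
(x^3 y)' = x^8 ⇒ x^3 y = x^9/(9) + C.
Solve for y: y = (1/9)x^6 + C/x^3.


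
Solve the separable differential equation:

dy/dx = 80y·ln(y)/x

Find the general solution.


Separate: dy/[y ln(y)] = 80 dx/x.
Substitute u = ln(y): du/u = 80 dx/x.
Integrate: ln|ln(y)| = 80ln|x| + C₀, hence ln(y) = C·x^80.


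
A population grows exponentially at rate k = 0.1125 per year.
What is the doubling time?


Exponential growth: P(t) = P₀ e^(0.1125t). Set P(t)/P₀ = 2: e^(0.1125t) = 2.
Solve: t = ln(2)/0.1125 ≈ 6.16 years.


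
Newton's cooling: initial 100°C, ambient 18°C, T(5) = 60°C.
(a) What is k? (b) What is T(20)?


Newton's law: T(t) = T_a + (T₀ - T_a)e^(-kt).
(a) Use T(5) = 60: (60 - 18)/(100 - 18) = e^(-k·5), so k = -ln(0.512)/5 ≈ 0.1338.
(b) Apply k to t = 20: T(20) = 18 + (82)e^(-2.676) ≈ 23.6°C.


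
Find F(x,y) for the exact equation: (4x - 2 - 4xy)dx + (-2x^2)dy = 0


Check exactness: ∂M/∂y = -4x and ∂N/∂x = -4x; equal, so the equation is exact.
Integrate M with respect to x (treating y as constant): ∫M dx = 2x^2 - 2x - 2x^2y + h(y).
Differentiate w.r.t. y and set equal to N: all terms match, so h'(y) = 0 and h is a constant absorbed into C.
General solution: 2x^2 - 2x - 2x^2y = C.


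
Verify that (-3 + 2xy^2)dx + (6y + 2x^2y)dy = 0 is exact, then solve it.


Check exactness: ∂M/∂y = 4xy and ∂N/∂x = 4xy; equal, so the equation is exact.
Integrate M with respect to x (treating y as constant): ∫M dx = -3x + x^2y^2 + h(y).
Differentiate w.r.t. y and set equal to N: the x-dependent terms already match, leaving h'(y) = 6y. Integrate: h(y) = 3y^2.
So F(x,y) = 3y^2 - 3x + x^2y^2.
General solution: 3y^2 - 3x + x^2y^2 = C.


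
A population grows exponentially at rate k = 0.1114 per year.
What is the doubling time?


Exponential growth: P(t) = P₀ e^(0.1114t). Set P(t)/P₀ = 2: e^(0.1114t) = 2.
Solve: t = ln(2)/0.1114 ≈ 6.22 years.


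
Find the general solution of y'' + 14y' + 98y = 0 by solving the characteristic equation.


Characteristic equation: r² + 14r + 98 = 0.
Discriminant is negative; roots r = -7 ± 7i (complex conjugate pair).
General solution uses e^(α x)(C₁ cos(β x) + C₂ sin(β x)): y = e^(-7x)(C₁cos(7x) + C₂sin(7x)).


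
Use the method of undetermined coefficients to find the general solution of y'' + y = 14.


Homogeneous part: r² + 1 = 0 ⇒ r = ±1i, so y_h = C₁cos(x) + C₂sin(x).
Try constant y_p = A; plug in: 1A = 14 ⇒ A = 14.
General solution: y = C₁cos(x) + C₂sin(x) + 14.


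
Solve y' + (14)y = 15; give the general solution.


P(x) = 14, Q(x) = 15; integrating factor μ = e^(14x).
(μ y)' = 15e^(14x) ⇒ μ y = (15/14)e^(14x) + C.
Divide by μ: y = 15/14 + Ce^(-14x).


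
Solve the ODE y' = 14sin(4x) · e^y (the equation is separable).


Separate: e^(-y) dy = 14sin(4x) dx.
Integrate: -e^(-y) = -(7/2)cos(4x) + C₀.
Rearrange: e^(-y) = (7/2)cos(4x) + C.


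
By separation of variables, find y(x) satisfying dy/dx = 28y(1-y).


Separate: dy/[y(1-y)] = 28 dx.
Partial fractions: 1/[y(1-y)] = 1/y + 1/(1-y).
Integrate: ln|y/(1-y)| = 28x + C₀.
Solve for y: y = 1/(1 + Ce^(-28x)).


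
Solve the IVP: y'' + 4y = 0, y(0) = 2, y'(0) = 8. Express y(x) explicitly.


Characteristic roots of r² + 4 = 0 are ±2i, so y = C₁cos(2x) + C₂sin(2x).
Apply y(0) = 2: C₁ = 2. Differentiate and apply y'(0) = 8: 2·C₂ = 8, so C₂ = 4.
Particular solution: y = 2cos(2x) + 4sin(2x).


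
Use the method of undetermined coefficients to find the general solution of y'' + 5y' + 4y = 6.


Characteristic roots of r² + 5r + 4 = 0 are -4, -1.
y_h = C₁e^(-4x) + C₂e^(-x).
Constant forcing; try y_p = A. Then 4A = 6 ⇒ A = 3/2.
General solution: y = C₁e^(-4x) + C₂e^(-x) + 3/2.


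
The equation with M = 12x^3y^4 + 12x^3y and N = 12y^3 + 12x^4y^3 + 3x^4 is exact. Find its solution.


Check exactness: ∂M/∂y = 48x^3y^3 + 12x^3 and ∂N/∂x = 48x^3y^3 + 12x^3; equal, so the equation is exact.
Integrate M with respect to x (treating y as constant): ∫M dx = 3x^4y^4 + 3x^4y + h(y).
Differentiate w.r.t. y and set equal to N: the x-dependent terms already match, leaving h'(y) = 12y^3. Integrate: h(y) = 3y^4.
So F(x,y) = 3y^4 + 3x^4y^4 + 3x^4y.
General solution: 3y^4 + 3x^4y^4 + 3x^4y = C.


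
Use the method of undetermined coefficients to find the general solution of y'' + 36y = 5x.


Homogeneous: r² + 36 = 0 ⇒ r = ±6i, y_h = C₁cos(6x) + C₂sin(6x).
Polynomial forcing; try y_p = Ax + B. Then y_p'' + 36 y_p = 36(Ax + B) = 5x, so B = 0 and A = 5/36.
General solution: y = C₁cos(6x) + C₂sin(6x) + (5/36)x.


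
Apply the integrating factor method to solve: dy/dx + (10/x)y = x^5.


P(x) = 10/x ⇒ μ = x^10.
(x^10 y)' = x^15 ⇒ x^10 y = x^16/(16) + C.
Solve for y: y = (1/16)x^6 + C/x^10.


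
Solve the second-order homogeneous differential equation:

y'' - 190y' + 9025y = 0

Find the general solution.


Characteristic equation: r² - 190r + 9025 = 0, i.e. (r - 95)² = 0.
Repeated root r = 95; include an x factor for the second linearly independent solution.
General solution: y = (C₁ + C₂x)e^(95x).


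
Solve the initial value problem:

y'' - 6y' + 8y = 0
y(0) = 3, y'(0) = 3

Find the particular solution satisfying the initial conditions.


Characteristic roots of r² - 6r + 8 = 0 are 2, 4.
General solution y = c₁ e^(2x) + c₂ e^(4x).
Apply y(0) = 3: c₁ + c₂ = 3. Apply y'(0) = 3: 2 c₁ + 4 c₂ = 3.
Solve: c₁ = 9/2, c₂ = -3/2.
Particular solution: y = (9/2)e^(2x) - (3/2)e^(4x).


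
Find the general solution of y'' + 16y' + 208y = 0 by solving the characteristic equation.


Characteristic equation: r² + 16r + 208 = 0.
Discriminant is negative; roots r = -8 ± 12i (complex conjugate pair).
General solution uses e^(α x)(C₁ cos(β x) + C₂ sin(β x)): y = e^(-8x)(C₁cos(12x) + C₂sin(12x)).


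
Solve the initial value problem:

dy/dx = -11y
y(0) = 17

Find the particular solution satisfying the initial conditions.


General solution of y' = -11y is y = Ce^(-11x).
Apply y(0) = 17: C = 17.
Particular solution: y = 17e^(-11x).


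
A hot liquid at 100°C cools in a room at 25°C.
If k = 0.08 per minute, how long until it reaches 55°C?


From T(t) = T_a + (T₀ - T_a)e^(-kt), set T(t) = 55:
(55 - 25) / (100 - 25) = e^(-0.08t), so t = -ln(0.400)/0.08 ≈ 11.5 minutes.


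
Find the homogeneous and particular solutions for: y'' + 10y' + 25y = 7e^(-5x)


Characteristic polynomial (r + 5)² = 0; repeated root r = -5.
y_h = (C₁ + C₂x)e^(-5x). Forcing matches the repeated root (resonance), so try y_p = Ax² e^(-5x).
Substitute and solve for A: 2A = 7, so A = 7/2.
General solution: y = (C₁ + C₂x + (7/2)x²)e^(-5x).


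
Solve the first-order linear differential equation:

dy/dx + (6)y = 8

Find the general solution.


P(x) = 6, Q(x) = 8; integrating factor μ = e^(6x).
(μ y)' = 8e^(6x) ⇒ μ y = (4/3)e^(6x) + C.
Divide by μ: y = 4/3 + Ce^(-6x).


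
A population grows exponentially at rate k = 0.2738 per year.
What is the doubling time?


Exponential growth: P(t) = P₀ e^(0.2738t). Set P(t)/P₀ = 2: e^(0.2738t) = 2.
Solve: t = ln(2)/0.2738 ≈ 2.53 years.


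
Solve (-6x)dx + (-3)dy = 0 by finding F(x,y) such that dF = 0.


Check exactness: ∂M/∂y = 0 and ∂N/∂x = 0; equal, so the equation is exact.
Integrate M with respect to x (treating y as constant): ∫M dx = -3x^2 + h(y).
Differentiate w.r.t. y and set equal to N: the x-dependent terms already match, leaving h'(y) = -3. Integrate: h(y) = -3y.
So F(x,y) = -3x^2 - 3y.
General solution: -3x^2 - 3y = C.


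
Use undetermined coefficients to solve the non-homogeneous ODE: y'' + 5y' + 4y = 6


Characteristic roots of r² + 5r + 4 = 0 are -4, -1.
y_h = C₁e^(-4x) + C₂e^(-x).
Constant forcing; try y_p = A. Then 4A = 6 ⇒ A = 3/2.
General solution: y = C₁e^(-4x) + C₂e^(-x) + 3/2.


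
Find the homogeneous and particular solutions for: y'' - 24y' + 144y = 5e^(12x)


Characteristic polynomial (r - 12)² = 0; repeated root r = 12.
y_h = (C₁ + C₂x)e^(12x). Forcing matches the repeated root (resonance), so try y_p = Ax² e^(12x).
Substitute and solve for A: 2A = 5, so A = 5/2.
General solution: y = (C₁ + C₂x + (5/2)x²)e^(12x).


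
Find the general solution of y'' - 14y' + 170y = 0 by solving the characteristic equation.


Characteristic equation: r² - 14r + 170 = 0.
Discriminant is negative; roots r = 7 ± 11i (complex conjugate pair).
General solution uses e^(α x)(C₁ cos(β x) + C₂ sin(β x)): y = e^(7x)(C₁cos(11x) + C₂sin(11x)).
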